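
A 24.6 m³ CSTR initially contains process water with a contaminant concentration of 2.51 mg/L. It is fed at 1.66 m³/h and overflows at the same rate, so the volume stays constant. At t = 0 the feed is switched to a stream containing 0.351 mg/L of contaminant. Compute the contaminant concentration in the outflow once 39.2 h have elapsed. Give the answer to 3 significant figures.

Transient balance on the dissolved component: V dC/dt = Q(C_in − C).
Time constant τ = V/Q = 24.6/1.66 = 14.819 h.
This is linear first-order; C(t) = C_in + (C₀ − C_in) e^(−t/τ).
C(39.2) = 0.351 + (2.51 − 0.351)·e^(−39.2/14.819) = 0.351 + (2.1590)·0.070991 = 0.50427 mg/L.

0.504 mg/L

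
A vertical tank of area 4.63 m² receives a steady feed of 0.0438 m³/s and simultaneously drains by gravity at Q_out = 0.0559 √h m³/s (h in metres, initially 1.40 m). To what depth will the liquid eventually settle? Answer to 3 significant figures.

0.614 m

Accumulation of liquid (constant cross-section A): A dh/dt = Q_in − 0.0559 √h. At steady state dh/dt = 0:
Q_in = 0.0559 √h_ss ⇒ √h_ss = 0.0438/0.0559 = 0.78354.
h_ss = 0.78354² = 0.61394 m. (Since h₀ = 1.40 m > h_ss, the level will fall toward this value.)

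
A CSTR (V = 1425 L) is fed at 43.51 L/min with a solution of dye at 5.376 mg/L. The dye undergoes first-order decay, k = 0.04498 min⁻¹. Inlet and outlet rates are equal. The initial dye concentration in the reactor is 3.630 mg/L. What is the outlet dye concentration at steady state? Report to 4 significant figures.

Species balance: V dC/dt = Q C_in − Q C − k V C.
At steady state: 0 = Q C_in − (Q + kV) C_ss, so C_ss = Q C_in/(Q + kV).
C_ss = 43.51·5.376/(43.51 + 0.04498·1425) = 233.910/107.606 = 2.17375 mg/L.

2.174 mg/L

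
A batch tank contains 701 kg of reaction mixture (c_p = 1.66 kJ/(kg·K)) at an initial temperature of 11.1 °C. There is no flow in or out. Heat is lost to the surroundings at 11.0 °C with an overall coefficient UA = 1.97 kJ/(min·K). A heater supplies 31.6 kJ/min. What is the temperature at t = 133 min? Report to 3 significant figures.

14.3 °C

Unsteady energy balance on the tank contents: M c_p dT/dt = −UA(T − T_amb) + Q̇.
dT/dt = (T_ss − T)/τ with T_ss = T_amb + Q̇/UA = 11.0 + 31.6/1.97 = 27.041 °C, τ = M c_p/UA = 701·1.66/1.97 = 590.69 min.
Solution: T(t) = T_ss + (T₀ − T_ss) e^(−t/τ).
T(133) = 27.041 + (-15.941)·0.79839 = 14.314 °C.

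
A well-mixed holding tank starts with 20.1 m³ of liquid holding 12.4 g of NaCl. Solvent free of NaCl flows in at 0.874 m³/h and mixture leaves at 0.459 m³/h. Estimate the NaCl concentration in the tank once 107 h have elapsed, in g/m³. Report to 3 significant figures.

Total volume: dV/dt = Q_in − Q_out = 0.41500 m³/h, so V(t) = 20.1 + 0.41500 t and V(107) = 64.505 m³.
Species balance (pure solvent in): dm/dt = −Q_out · m/V(t).
dm/m = −Q_out dt/(V₀ + 0.41500 t); integrating gives ln(m/m₀) = −(Q_out/(Q_in−Q_out)) ln(V/V₀).
m = m₀ (V₀/V)^(Q_out/(Q_in−Q_out)) = 12.4 × (20.1/64.505)^(1.1060) = 3.4146 g.
C = m/V = 3.4146/64.505 = 0.052935 g/m³.

0.0529 g/m³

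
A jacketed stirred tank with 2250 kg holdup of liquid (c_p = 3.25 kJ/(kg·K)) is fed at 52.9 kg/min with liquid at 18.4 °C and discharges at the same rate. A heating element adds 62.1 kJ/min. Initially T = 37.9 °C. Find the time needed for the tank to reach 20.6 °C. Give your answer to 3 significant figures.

99.6 min

Heat balance on the well-mixed liquid: M c_p dT/dt = ṁ c_p (T_in − T) + 62.1.
τ = M/ṁ = 42.533 min; T_ss = T_in + Q̇/(ṁ c_p) = 18.761 °C.
T(t) = T_ss + (T₀ − T_ss) e^(−t/τ). Set T = 20.6:
e^(−t/τ) = (20.6 − 18.761)/(37.9 − 18.761) = 0.096077
t = −42.533 · ln(0.096077) = 99.638 min.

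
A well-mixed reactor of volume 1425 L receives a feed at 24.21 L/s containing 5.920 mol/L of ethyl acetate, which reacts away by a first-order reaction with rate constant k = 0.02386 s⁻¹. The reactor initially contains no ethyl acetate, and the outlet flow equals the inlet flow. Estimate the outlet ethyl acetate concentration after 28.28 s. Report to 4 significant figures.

V dC/dt = Q(C_in − C) − k V C.
This is linear with rate a = Q/V + k = 0.0408495 s⁻¹.
C_ss = Q C_in/(Q + kV) = 2.46215 mol/L; C(t) = C_ss + (C₀ − C_ss) e^(−a t).
C(28.28) = 2.46215 + (-2.46215)·e^(−0.0408495·28.28) = 2.46215 + (-2.46215)·0.314987 = 1.68661 mol/L.

1.687 mol/L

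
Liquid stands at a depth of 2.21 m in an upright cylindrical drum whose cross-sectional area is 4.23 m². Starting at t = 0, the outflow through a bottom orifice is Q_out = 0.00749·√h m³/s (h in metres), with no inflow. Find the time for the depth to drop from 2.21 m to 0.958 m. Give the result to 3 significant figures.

574 s

A dh/dt = −Q_out = −0.00749 √h.
This is separable: 2 d(√h)/dt = −0.00749/A, so √h = √h₀ − (0.00749/(2A)) t.
t = 2A(√h₀ − √h)/0.00749 = 2·4.23·(√2.21 − √0.958)/0.00749
  = 8.4600 × (1.4866 − 0.97877) / 0.00749 = 573.60 s.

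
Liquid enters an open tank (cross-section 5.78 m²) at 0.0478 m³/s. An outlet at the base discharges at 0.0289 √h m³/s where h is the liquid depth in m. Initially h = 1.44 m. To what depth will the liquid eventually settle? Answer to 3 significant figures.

Accumulation of liquid (constant cross-section A): A dh/dt = Q_in − 0.0289 √h. At steady state dh/dt = 0:
Q_in = 0.0289 √h_ss ⇒ √h_ss = 0.0478/0.0289 = 1.6540.
h_ss = 1.6540² = 2.7356 m. (Since h₀ = 1.44 m < h_ss, the level will rise toward this value.)

2.74 m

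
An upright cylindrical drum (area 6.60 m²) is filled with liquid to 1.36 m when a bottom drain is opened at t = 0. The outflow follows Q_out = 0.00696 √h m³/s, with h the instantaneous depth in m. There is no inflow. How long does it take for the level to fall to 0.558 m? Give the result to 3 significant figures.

A dh/dt = −Q_out = −0.00696 √h.
∫ h^(−1/2) dh = −(0.00696/A) ∫ dt, giving 2√h = 2√h₀ − (0.00696/A) t.
t = 2A(√h₀ − √h)/0.00696 = 2·6.60·(√1.36 − √0.558)/0.00696
  = 13.200 × (1.1662 − 0.74699) / 0.00696 = 795.03 s.

795 s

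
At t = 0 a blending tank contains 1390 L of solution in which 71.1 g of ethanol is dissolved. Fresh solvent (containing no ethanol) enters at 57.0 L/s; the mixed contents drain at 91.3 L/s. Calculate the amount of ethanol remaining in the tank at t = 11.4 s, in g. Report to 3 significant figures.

29.5 g

Total volume: dV/dt = Q_in − Q_out = -34.300 L/s, so V(t) = 1390 − 34.300 t and V(11.4) = 998.98 L.
No ethanol enters, so dm/dt = −Q_out · (m/V).
dm/m = −Q_out dt/(V₀ − 34.300 t); integrating gives ln(m/m₀) = −(Q_out/(Q_in−Q_out)) ln(V/V₀).
m = m₀ (V₀/V)^(Q_out/(Q_in−Q_out)) = 71.1 × (1390/998.98)^(-2.6618) = 29.513 g.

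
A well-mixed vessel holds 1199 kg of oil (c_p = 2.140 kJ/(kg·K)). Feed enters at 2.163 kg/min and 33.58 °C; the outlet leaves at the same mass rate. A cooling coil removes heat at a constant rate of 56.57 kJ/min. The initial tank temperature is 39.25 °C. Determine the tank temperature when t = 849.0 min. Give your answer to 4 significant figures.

Unsteady energy balance on the tank contents: M c_p dT/dt = ṁ c_p (T_in − T) − 56.57.
Rearrange: dT/dt = (T_ss − T)/τ with τ = M/ṁ = 554.323 min and T_ss = T_in − Q̇/(ṁ c_p) = 21.3587 °C.
Integrating: T(t) = T_ss + (T₀ − T_ss) e^(−t/τ).
T(849.0) = 21.3587 + (17.8913)·e^(−849.0/554.323) = 21.3587 + (17.8913)·0.216190 = 25.2266 °C.

25.23 °C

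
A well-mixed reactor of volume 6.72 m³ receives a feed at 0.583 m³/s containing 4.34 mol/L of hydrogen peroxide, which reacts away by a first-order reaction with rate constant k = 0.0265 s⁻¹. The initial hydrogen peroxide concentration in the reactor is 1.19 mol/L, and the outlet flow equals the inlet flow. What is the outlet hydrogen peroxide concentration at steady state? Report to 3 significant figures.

3.32 mol/L

Species balance: V dC/dt = Q C_in − Q C − k V C.
At steady state: 0 = Q C_in − (Q + kV) C_ss, so C_ss = Q C_in/(Q + kV).
C_ss = 0.583·4.34/(0.583 + 0.0265·6.72) = 2.5302/0.76108 = 3.3245 mol/L.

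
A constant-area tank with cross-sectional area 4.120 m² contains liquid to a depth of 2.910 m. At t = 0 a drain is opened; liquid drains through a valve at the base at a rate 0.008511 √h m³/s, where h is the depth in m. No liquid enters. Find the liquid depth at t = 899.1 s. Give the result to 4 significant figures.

A dh/dt = −Q_out = −0.008511 √h.
Separate and integrate: 2(√h − √h₀) = −(0.008511/A) t.
√h = √2.910 − 0.008511·899.1/(2·4.120) = 1.70587 − 0.928670 = 0.777202.
h = 0.777202² = 0.604043 m.

0.6040 m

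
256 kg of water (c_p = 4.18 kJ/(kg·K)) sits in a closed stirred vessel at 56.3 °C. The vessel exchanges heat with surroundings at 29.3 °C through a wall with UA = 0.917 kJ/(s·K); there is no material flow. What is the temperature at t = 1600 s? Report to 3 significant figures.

M c_p dT/dt = −UA(T − T_amb).
dT/dt = (T_ss − T)/τ with T_ss = T_amb = 29.300 °C, τ = M c_p/UA = 256·4.18/0.917 = 1166.9 s.
Integrating: T(t) = T_ss + (T₀ − T_ss) e^(−t/τ).
T(1600) = 29.300 + (27.000)·0.25382 = 36.153 °C.

36.2 °C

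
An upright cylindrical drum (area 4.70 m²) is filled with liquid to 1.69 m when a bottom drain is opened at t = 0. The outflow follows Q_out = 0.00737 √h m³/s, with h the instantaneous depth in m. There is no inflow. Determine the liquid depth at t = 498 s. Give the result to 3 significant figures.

0.827 m

A dh/dt = −Q_out = −0.00737 √h.
∫ h^(−1/2) dh = −(0.00737/A) ∫ dt, giving 2√h = 2√h₀ − (0.00737/A) t.
√h = √1.69 − 0.00737·498/(2·4.70) = 1.3000 − 0.39045 = 0.90955.
h = 0.90955² = 0.82728 m.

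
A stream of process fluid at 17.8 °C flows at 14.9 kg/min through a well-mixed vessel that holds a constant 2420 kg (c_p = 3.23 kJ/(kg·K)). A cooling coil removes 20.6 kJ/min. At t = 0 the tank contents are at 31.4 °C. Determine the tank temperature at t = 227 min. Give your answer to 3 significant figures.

M c_p dT/dt = ṁ c_p (T_in − T) − Q̇.
τ = M/ṁ = 162.42 min; T_ss = T_in − Q̇/(ṁ c_p) = 17.8 − 20.6/(14.9·3.23) = 17.372 °C.
This is linear first-order; T(t) = T_ss + (T₀ − T_ss) e^(−t/τ).
T(227) = 17.372 + (14.028)·e^(−227/162.42) = 17.372 + (14.028)·0.24718 = 20.839 °C.

20.8 °C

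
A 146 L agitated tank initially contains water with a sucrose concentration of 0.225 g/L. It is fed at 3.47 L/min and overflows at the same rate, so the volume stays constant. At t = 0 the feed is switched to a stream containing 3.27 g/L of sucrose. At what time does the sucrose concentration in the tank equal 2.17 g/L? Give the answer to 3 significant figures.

Unsteady species balance (constant V, well mixed): V dC/dt = Q(C_in − C), so τ = V/Q = 42.075 min.
C(t) = C_in + (C₀ − C_in) e^(−t/τ). Set C = 2.17 and solve for t:
e^(−t/τ) = (C − C_in)/(C₀ − C_in) = (2.17 − 3.27)/(0.225 − 3.27) = 0.36125
t = −τ ln(…) = 42.075 × 1.0182 = 42.840 min.

42.8 min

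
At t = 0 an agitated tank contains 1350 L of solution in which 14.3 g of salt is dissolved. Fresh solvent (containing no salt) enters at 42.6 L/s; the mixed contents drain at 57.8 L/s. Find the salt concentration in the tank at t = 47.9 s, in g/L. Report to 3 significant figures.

Let m(t) be the amount of salt. Volume: V(t) = V₀ + (Q_in − Q_out) t = 1350 − 15.200 t; V(47.9) = 621.92 L.
Solute balance: dm/dt = 0 − Q_out C = −Q_out m/V(t).
Separate: dm/m = −Q_out dt/V(t) ⇒ ln(m/m₀) = −(Q_out/(Q_in−Q_out)) ln(V/V₀).
m = m₀ (V₀/V)^(Q_out/(Q_in−Q_out)) = 14.3 × (1350/621.92)^(-3.8026) = 0.75054 g.
C = m/V = 0.75054/621.92 = 0.0012068 g/L.

0.00121 g/L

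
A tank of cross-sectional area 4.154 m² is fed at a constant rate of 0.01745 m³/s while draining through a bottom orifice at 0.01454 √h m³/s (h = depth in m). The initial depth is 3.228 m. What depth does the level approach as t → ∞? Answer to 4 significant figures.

Level balance: A dh/dt = 0.01745 − 0.01454 √h. Setting dh/dt = 0:
Q_in = 0.01454 √h_ss ⇒ √h_ss = 0.01745/0.01454 = 1.20014.
h_ss = 1.20014² = 1.44033 m. (Since h₀ = 3.228 m > h_ss, the level will fall toward this value.)

1.440 m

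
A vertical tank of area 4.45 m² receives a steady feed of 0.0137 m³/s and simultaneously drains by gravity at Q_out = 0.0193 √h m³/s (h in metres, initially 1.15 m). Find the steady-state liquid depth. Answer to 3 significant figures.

0.504 m

Mass balance (ρ constant): A dh/dt = Q_in − 0.0193 √h. At steady state dh/dt = 0:
Q_in = 0.0193 √h_ss ⇒ √h_ss = 0.0137/0.0193 = 0.70984.
h_ss = 0.70984² = 0.50388 m. (Since h₀ = 1.15 m > h_ss, the level will fall toward this value.)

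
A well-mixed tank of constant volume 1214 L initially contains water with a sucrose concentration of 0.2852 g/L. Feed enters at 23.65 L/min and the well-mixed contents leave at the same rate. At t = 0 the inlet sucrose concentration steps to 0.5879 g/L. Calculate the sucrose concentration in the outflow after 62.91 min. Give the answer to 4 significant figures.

0.4990 g/L

Accumulation = in − out for the solute gives V dC/dt = Q(C_in − C).
So dC/dt = (C_in − C)/τ with τ = V/Q = 1214/23.65 = 51.3319 min.
C approaches C_in exponentially: C(t) = C_in + (C₀ − C_in) e^(−t/τ).
C(62.91) = 0.5879 + (0.2852 − 0.5879)·e^(−62.91/51.3319) = 0.5879 + (-0.302700)·0.293595 = 0.499029 g/L.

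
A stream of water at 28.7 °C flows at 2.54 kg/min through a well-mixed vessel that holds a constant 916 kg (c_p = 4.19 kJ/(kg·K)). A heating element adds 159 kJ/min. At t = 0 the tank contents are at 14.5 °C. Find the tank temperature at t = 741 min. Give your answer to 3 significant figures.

M c_p dT/dt = ṁ c_p (T_in − T) + Q̇.
τ = M/ṁ = 360.63 min; T_ss = T_in + Q̇/(ṁ c_p) = 28.7 + 159/(2.54·4.19) = 43.640 °C.
T approaches T_ss exponentially: T(t) = T_ss + (T₀ − T_ss) e^(−t/τ).
T(741) = 43.640 + (-29.140)·e^(−741/360.63) = 43.640 + (-29.140)·0.12813 = 39.906 °C.

39.9 °C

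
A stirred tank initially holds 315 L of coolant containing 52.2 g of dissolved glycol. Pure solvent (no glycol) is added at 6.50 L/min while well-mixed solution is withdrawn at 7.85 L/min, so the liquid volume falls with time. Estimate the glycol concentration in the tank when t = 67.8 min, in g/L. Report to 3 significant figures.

Let m(t) be the amount of glycol. Volume: V(t) = V₀ + (Q_in − Q_out) t = 315 − 1.3500 t; V(67.8) = 223.47 L.
Species balance (pure solvent in): dm/dt = −Q_out · m/V(t).
dm/m = −Q_out dt/(V₀ − 1.3500 t); integrating gives ln(m/m₀) = −(Q_out/(Q_in−Q_out)) ln(V/V₀).
m = m₀ (V₀/V)^(Q_out/(Q_in−Q_out)) = 52.2 × (315/223.47)^(-5.8148) = 7.0914 g.
C = m/V = 7.0914/223.47 = 0.031733 g/L.

0.0317 g/L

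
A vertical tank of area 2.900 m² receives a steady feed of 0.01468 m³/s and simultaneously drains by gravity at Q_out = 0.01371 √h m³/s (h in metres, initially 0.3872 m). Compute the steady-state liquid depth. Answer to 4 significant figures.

Level balance: A dh/dt = 0.01468 − 0.01371 √h. Setting dh/dt = 0:
Q_in = 0.01371 √h_ss ⇒ √h_ss = 0.01468/0.01371 = 1.07075.
h_ss = 1.07075² = 1.14651 m. (Since h₀ = 0.3872 m < h_ss, the level will rise toward this value.)

1.147 m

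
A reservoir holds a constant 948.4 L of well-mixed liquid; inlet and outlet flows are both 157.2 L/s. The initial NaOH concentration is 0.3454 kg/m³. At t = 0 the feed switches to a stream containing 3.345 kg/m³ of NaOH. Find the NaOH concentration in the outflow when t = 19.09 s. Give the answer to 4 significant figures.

Accumulation = in − out for the solute gives V dC/dt = Q(C_in − C).
Time constant τ = V/Q = 948.4/157.2 = 6.03308 s.
Integrating: C(t) = C_in + (C₀ − C_in) e^(−t/τ).
C(19.09) = 3.345 + (0.3454 − 3.345)·e^(−19.09/6.03308) = 3.345 + (-2.99960)·0.0422470 = 3.21828 kg/m³.

3.218 kg/m³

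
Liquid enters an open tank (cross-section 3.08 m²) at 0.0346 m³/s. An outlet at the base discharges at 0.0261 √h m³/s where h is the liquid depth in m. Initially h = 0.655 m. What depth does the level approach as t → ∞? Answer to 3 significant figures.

1.76 m

Level balance: A dh/dt = 0.0346 − 0.0261 √h. Setting dh/dt = 0:
Q_in = 0.0261 √h_ss ⇒ √h_ss = 0.0346/0.0261 = 1.3257.
h_ss = 1.3257² = 1.7574 m. (Since h₀ = 0.655 m < h_ss, the level will rise toward this value.)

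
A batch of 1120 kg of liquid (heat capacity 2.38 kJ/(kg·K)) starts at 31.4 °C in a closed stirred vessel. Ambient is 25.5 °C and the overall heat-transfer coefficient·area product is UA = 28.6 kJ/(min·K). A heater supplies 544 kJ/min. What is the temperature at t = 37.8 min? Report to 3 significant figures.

35.8 °C

M c_p dT/dt = −UA(T − T_amb) + Q̇.
dT/dt = (T_ss − T)/τ with T_ss = T_amb + Q̇/UA = 25.5 + 544/28.6 = 44.521 °C, τ = M c_p/UA = 1120·2.38/28.6 = 93.203 min.
Integrating: T(t) = T_ss + (T₀ − T_ss) e^(−t/τ).
T(37.8) = 44.521 + (-13.121)·0.66660 = 35.775 °C.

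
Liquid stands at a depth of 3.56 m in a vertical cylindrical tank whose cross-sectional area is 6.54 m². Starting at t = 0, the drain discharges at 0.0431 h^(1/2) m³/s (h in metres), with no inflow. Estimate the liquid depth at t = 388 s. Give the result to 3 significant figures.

0.370 m

A dh/dt = −Q_out = −0.0431 √h.
∫ h^(−1/2) dh = −(0.0431/A) ∫ dt, giving 2√h = 2√h₀ − (0.0431/A) t.
√h = √3.56 − 0.0431·388/(2·6.54) = 1.8868 − 1.2785 = 0.60829.
h = 0.60829² = 0.37002 m.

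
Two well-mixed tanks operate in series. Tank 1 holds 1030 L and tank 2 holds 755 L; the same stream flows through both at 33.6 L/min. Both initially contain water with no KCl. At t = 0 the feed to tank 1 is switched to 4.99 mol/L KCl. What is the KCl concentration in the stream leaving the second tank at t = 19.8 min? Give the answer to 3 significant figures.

0.869 mol/L

Species balance on tank i: dCᵢ/dt = (Cᵢ₋₁ − Cᵢ)/τᵢ with τᵢ = Vᵢ/Q.
τ₁ = 1030/33.6 = 30.655 min; τ₂ = 755/33.6 = 22.470 min.
Tank 1: C₁ = C_in(1 − e^(−t/τ₁)). Tank 2 (τ₁ ≠ τ₂): C₂ = C_in[1 − (τ₁ e^(−t/τ₁) − τ₂ e^(−t/τ₂))/(τ₁ − τ₂)].
At t = 19.8: e^(−t/τ₁) = 0.52419, e^(−t/τ₂) = 0.41430.
C₂ = 4.99·[1 − (30.655·0.52419 − 22.470·0.41430)/(8.1845)] = 4.99·0.17411 = 0.86883 mol/L.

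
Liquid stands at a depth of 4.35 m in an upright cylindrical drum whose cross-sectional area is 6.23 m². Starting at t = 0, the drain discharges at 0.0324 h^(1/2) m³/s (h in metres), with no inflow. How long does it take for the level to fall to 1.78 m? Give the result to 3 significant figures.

289 s

A dh/dt = −Q_out = −0.0324 √h.
Separate and integrate: 2(√h − √h₀) = −(0.0324/A) t.
t = 2A(√h₀ − √h)/0.0324 = 2·6.23·(√4.35 − √1.78)/0.0324
  = 12.460 × (2.0857 − 1.3342) / 0.0324 = 289.00 s.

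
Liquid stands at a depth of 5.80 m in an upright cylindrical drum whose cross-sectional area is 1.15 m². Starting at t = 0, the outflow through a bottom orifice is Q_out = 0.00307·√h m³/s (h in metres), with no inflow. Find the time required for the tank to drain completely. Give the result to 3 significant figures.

With no inflow, A dh/dt = −0.00307 √h.
This is separable: 2 d(√h)/dt = −0.00307/A, so √h = √h₀ − (0.00307/(2A)) t.
Tank is empty when √h = 0: t_empty = 2A√h₀/0.00307.
t_empty = 2·1.15·√5.80/0.00307 = 2.3000·2.4083/0.00307 = 1804.3 s.

1800 s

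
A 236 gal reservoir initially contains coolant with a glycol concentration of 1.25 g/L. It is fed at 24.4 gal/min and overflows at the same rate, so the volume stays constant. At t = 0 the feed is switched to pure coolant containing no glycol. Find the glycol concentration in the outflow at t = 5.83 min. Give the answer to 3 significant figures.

0.684 g/L

Transient balance on the dissolved component: V dC/dt = Q(C_in − C).
So dC/dt = (C_in − C)/τ with τ = V/Q = 236/24.4 = 9.6721 min.
C approaches C_in exponentially: C(t) = C_in + (C₀ − C_in) e^(−t/τ).
C(5.83) = 0 + (1.25 − 0)·e^(−5.83/9.6721) = 0 + (1.2500)·0.54730 = 0.68412 g/L.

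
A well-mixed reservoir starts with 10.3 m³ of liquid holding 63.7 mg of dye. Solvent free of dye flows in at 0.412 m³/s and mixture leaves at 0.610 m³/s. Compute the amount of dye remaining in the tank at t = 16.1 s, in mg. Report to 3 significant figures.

20.4 mg

Let m(t) be the amount of dye. Volume: V(t) = V₀ + (Q_in − Q_out) t = 10.3 − 0.19800 t; V(16.1) = 7.1122 m³.
Species balance (pure solvent in): dm/dt = −Q_out · m/V(t).
Separate: dm/m = −Q_out dt/V(t) ⇒ ln(m/m₀) = −(Q_out/(Q_in−Q_out)) ln(V/V₀).
m = m₀ (V₀/V)^(Q_out/(Q_in−Q_out)) = 63.7 × (10.3/7.1122)^(-3.0808) = 20.354 mg.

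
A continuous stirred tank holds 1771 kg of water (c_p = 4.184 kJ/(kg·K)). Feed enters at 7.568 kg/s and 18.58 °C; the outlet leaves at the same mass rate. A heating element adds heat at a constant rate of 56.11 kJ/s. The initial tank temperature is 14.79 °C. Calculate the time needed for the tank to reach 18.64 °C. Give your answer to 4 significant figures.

M c_p dT/dt = ṁ c_p (T_in − T) + Q̇.
τ = M/ṁ = 234.012 s; T_ss = T_in + Q̇/(ṁ c_p) = 20.3520 °C.
T(t) = T_ss + (T₀ − T_ss) e^(−t/τ). Set T = 18.64:
e^(−t/τ) = (18.64 − 20.3520)/(14.79 − 20.3520) = 0.307805
t = −234.012 · ln(0.307805) = 275.733 s.

275.7 s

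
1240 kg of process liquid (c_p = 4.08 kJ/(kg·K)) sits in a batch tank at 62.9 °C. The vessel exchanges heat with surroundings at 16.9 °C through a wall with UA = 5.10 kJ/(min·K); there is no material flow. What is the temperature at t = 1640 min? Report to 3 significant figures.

25.7 °C

Lumped-capacitance energy balance: M c_p dT/dt = UA(T_amb − T).
dT/dt = (T_ss − T)/τ with T_ss = T_amb = 16.900 °C, τ = M c_p/UA = 1240·4.08/5.10 = 992.00 min.
T approaches T_ss exponentially: T(t) = T_ss + (T₀ − T_ss) e^(−t/τ).
T(1640) = 16.900 + (46.000)·0.19143 = 25.706 °C.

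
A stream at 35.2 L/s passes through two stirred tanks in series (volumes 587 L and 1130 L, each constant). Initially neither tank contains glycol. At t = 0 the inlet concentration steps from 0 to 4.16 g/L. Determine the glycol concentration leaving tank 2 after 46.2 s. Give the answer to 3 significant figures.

Time constants: τᵢ = Vᵢ/Q for each well-mixed tank.
τ₁ = 587/35.2 = 16.676 s; τ₂ = 1130/35.2 = 32.102 s.
Solving the cascade with C₁(0)=C₂(0)=0 gives C₂(t) = C_in[1 − (τ₁ e^(−t/τ₁) − τ₂ e^(−t/τ₂))/(τ₁ − τ₂)].
At t = 46.2: e^(−t/τ₁) = 0.062635, e^(−t/τ₂) = 0.23713.
C₂ = 4.16·[1 − (16.676·0.062635 − 32.102·0.23713)/(-15.426)] = 4.16·0.57424 = 2.3888 g/L.

2.39 g/L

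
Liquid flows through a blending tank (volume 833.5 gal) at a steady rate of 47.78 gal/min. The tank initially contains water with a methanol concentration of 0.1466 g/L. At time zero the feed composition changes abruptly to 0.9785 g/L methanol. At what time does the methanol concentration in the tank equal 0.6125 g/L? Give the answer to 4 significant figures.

14.32 min

Species balance on the tank: V dC/dt = Q(C_in − C), so τ = V/Q = 17.4445 min.
C(t) = C_in + (C₀ − C_in) e^(−t/τ). Set C = 0.6125 and solve for t:
e^(−t/τ) = (C − C_in)/(C₀ − C_in) = (0.6125 − 0.9785)/(0.1466 − 0.9785) = 0.439957
t = −τ ln(…) = 17.4445 × 0.821079 = 14.3233 min.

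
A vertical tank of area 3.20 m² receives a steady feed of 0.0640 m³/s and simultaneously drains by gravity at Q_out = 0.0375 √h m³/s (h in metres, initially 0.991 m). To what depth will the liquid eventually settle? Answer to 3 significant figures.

2.91 m

Level balance: A dh/dt = 0.0640 − 0.0375 √h. Setting dh/dt = 0:
Q_in = 0.0375 √h_ss ⇒ √h_ss = 0.0640/0.0375 = 1.7067.
h_ss = 1.7067² = 2.9127 m. (Since h₀ = 0.991 m < h_ss, the level will rise toward this value.)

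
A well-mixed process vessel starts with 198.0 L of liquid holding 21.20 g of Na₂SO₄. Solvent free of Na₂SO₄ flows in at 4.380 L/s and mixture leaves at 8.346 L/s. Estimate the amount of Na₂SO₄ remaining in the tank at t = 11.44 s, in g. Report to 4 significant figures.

Let m(t) be the amount of Na₂SO₄. Volume: V(t) = V₀ + (Q_in − Q_out) t = 198.0 − 3.96600 t; V(11.44) = 152.629 L.
Species balance (pure solvent in): dm/dt = −Q_out · m/V(t).
Separate: dm/m = −Q_out dt/V(t) ⇒ ln(m/m₀) = −(Q_out/(Q_in−Q_out)) ln(V/V₀).
m = m₀ (V₀/V)^(Q_out/(Q_in−Q_out)) = 21.20 × (198.0/152.629)^(-2.10439) = 12.2597 g.

12.26 g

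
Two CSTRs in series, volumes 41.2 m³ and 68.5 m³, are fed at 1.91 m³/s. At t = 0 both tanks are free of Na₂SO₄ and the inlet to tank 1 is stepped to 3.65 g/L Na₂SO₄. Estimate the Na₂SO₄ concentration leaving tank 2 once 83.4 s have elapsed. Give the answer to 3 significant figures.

2.87 g/L

Species balance on tank i: dCᵢ/dt = (Cᵢ₋₁ − Cᵢ)/τᵢ with τᵢ = Vᵢ/Q.
τ₁ = 41.2/1.91 = 21.571 s; τ₂ = 68.5/1.91 = 35.864 s.
Solving the cascade with C₁(0)=C₂(0)=0 gives C₂(t) = C_in[1 − (τ₁ e^(−t/τ₁) − τ₂ e^(−t/τ₂))/(τ₁ − τ₂)].
At t = 83.4: e^(−t/τ₁) = 0.020934, e^(−t/τ₂) = 0.097738.
C₂ = 3.65·[1 − (21.571·0.020934 − 35.864·0.097738)/(-14.293)] = 3.65·0.78635 = 2.8702 g/L.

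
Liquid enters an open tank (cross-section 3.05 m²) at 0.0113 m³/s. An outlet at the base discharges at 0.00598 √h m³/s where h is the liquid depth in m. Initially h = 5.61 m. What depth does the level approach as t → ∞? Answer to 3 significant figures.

3.57 m

Unsteady balance on liquid volume: A dh/dt = Q_in − 0.00598 √h. At steady state dh/dt = 0:
Q_in = 0.00598 √h_ss ⇒ √h_ss = 0.0113/0.00598 = 1.8896.
h_ss = 1.8896² = 3.5707 m. (Since h₀ = 5.61 m > h_ss, the level will fall toward this value.)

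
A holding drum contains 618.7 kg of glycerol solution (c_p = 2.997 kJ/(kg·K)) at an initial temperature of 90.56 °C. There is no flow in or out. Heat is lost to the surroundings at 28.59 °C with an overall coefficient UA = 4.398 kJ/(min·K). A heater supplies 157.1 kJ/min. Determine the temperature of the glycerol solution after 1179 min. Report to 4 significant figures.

Lumped-capacitance energy balance: M c_p dT/dt = UA(T_amb − T) + Q̇.
dT/dt = (T_ss − T)/τ with T_ss = T_amb + Q̇/UA = 28.59 + 157.1/4.398 = 64.3108 °C, τ = M c_p/UA = 618.7·2.997/4.398 = 421.611 min.
Solution: T(t) = T_ss + (T₀ − T_ss) e^(−t/τ).
T(1179) = 64.3108 + (26.2492)·0.0610282 = 65.9127 °C.

65.91 °C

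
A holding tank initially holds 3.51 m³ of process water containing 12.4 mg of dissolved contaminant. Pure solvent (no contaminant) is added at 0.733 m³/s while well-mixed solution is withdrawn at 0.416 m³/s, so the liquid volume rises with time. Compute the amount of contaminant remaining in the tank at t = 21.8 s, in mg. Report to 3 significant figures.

2.97 mg

Let m(t) be the amount of contaminant. Volume: V(t) = V₀ + (Q_in − Q_out) t = 3.51 + 0.31700 t; V(21.8) = 10.421 m³.
Species balance (pure solvent in): dm/dt = −Q_out · m/V(t).
dm/m = −Q_out dt/(V₀ + 0.31700 t); integrating gives ln(m/m₀) = −(Q_out/(Q_in−Q_out)) ln(V/V₀).
m = m₀ (V₀/V)^(Q_out/(Q_in−Q_out)) = 12.4 × (3.51/10.421)^(1.3123) = 2.9734 mg.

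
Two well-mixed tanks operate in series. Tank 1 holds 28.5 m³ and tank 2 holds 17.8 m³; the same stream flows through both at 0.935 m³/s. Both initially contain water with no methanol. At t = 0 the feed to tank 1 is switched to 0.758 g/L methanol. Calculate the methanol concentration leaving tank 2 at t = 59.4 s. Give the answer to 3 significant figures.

Each tank obeys Vᵢ dCᵢ/dt = Q(Cᵢ₋₁ − Cᵢ), so τᵢ = Vᵢ/Q.
τ₁ = 28.5/0.935 = 30.481 s; τ₂ = 17.8/0.935 = 19.037 s.
Tank 1: C₁ = C_in(1 − e^(−t/τ₁)). Tank 2 (τ₁ ≠ τ₂): C₂ = C_in[1 − (τ₁ e^(−t/τ₁) − τ₂ e^(−t/τ₂))/(τ₁ − τ₂)].
At t = 59.4: e^(−t/τ₁) = 0.14245, e^(−t/τ₂) = 0.044150.
C₂ = 0.758·[1 − (30.481·0.14245 − 19.037·0.044150)/(11.444)] = 0.758·0.69401 = 0.52606 g/L.

0.526 g/L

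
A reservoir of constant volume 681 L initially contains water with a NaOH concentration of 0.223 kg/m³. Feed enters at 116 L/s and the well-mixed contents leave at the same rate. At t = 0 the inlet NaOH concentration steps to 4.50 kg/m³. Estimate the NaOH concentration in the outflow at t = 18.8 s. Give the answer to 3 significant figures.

4.33 kg/m³

Species balance on the tank: V dC/dt = Q(C_in − C).
So dC/dt = (C_in − C)/τ with τ = V/Q = 681/116 = 5.8707 s.
Solution: C(t) = C_in + (C₀ − C_in) e^(−t/τ).
C(18.8) = 4.50 + (0.223 − 4.50)·e^(−18.8/5.8707) = 4.50 + (-4.2770)·0.040667 = 4.3261 kg/m³.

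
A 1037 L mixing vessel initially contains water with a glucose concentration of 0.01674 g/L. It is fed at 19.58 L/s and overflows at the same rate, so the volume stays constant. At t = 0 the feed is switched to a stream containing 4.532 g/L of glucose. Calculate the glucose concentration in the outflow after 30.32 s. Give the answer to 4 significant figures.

1.985 g/L

Mass balance on the solute (V constant): V dC/dt = Q(C_in − C).
So dC/dt = (C_in − C)/τ with τ = V/Q = 1037/19.58 = 52.9622 s.
C approaches C_in exponentially: C(t) = C_in + (C₀ − C_in) e^(−t/τ).
C(30.32) = 4.532 + (0.01674 − 4.532)·e^(−30.32/52.9622) = 4.532 + (-4.51526)·0.564123 = 1.98484 g/L.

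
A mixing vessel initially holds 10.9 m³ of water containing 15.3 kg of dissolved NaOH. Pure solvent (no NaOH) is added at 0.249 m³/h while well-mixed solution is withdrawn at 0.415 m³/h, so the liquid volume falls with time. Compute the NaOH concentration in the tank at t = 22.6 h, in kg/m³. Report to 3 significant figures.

Let m(t) be the amount of NaOH. Volume: V(t) = V₀ + (Q_in − Q_out) t = 10.9 − 0.16600 t; V(22.6) = 7.1484 m³.
No NaOH enters, so dm/dt = −Q_out · (m/V).
Separate: dm/m = −Q_out dt/V(t) ⇒ ln(m/m₀) = −(Q_out/(Q_in−Q_out)) ln(V/V₀).
m = m₀ (V₀/V)^(Q_out/(Q_in−Q_out)) = 15.3 × (10.9/7.1484)^(-2.5000) = 5.3290 kg.
C = m/V = 5.3290/7.1484 = 0.74548 kg/m³.

0.745 kg/m³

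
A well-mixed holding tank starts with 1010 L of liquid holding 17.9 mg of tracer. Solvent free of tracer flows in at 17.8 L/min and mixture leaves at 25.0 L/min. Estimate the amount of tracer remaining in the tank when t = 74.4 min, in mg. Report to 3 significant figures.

1.30 mg

Let m(t) be the amount of tracer. Volume: V(t) = V₀ + (Q_in − Q_out) t = 1010 − 7.2000 t; V(74.4) = 474.32 L.
Solute balance: dm/dt = 0 − Q_out C = −Q_out m/V(t).
dm/m = −Q_out dt/(V₀ − 7.2000 t); integrating gives ln(m/m₀) = −(Q_out/(Q_in−Q_out)) ln(V/V₀).
m = m₀ (V₀/V)^(Q_out/(Q_in−Q_out)) = 17.9 × (1010/474.32)^(-3.4722) = 1.2975 mg.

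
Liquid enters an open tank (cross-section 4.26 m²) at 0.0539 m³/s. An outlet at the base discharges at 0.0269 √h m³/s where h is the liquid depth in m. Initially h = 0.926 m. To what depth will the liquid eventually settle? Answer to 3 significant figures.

A dh/dt = Q_in − 0.0269 √h. Steady state requires inflow = outflow:
Q_in = 0.0269 √h_ss ⇒ √h_ss = 0.0539/0.0269 = 2.0037.
h_ss = 2.0037² = 4.0149 m. (Since h₀ = 0.926 m < h_ss, the level will rise toward this value.)

4.01 m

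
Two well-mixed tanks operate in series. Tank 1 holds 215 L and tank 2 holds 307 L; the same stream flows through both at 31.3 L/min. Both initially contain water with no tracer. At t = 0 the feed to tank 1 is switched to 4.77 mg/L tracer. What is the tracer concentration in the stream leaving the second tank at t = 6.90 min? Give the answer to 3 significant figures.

0.976 mg/L

Each tank obeys Vᵢ dCᵢ/dt = Q(Cᵢ₋₁ − Cᵢ), so τᵢ = Vᵢ/Q.
τ₁ = 215/31.3 = 6.8690 min; τ₂ = 307/31.3 = 9.8083 min.
Tank 1: C₁ = C_in(1 − e^(−t/τ₁)). Tank 2 (τ₁ ≠ τ₂): C₂ = C_in[1 − (τ₁ e^(−t/τ₁) − τ₂ e^(−t/τ₂))/(τ₁ − τ₂)].
At t = 6.90: e^(−t/τ₁) = 0.36622, e^(−t/τ₂) = 0.49486.
C₂ = 4.77·[1 − (6.8690·0.36622 − 9.8083·0.49486)/(-2.9393)] = 4.77·0.20453 = 0.97561 mg/L.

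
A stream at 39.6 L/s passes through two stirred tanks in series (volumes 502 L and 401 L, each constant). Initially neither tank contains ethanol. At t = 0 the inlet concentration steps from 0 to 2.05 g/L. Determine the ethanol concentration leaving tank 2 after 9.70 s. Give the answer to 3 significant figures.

Each tank obeys Vᵢ dCᵢ/dt = Q(Cᵢ₋₁ − Cᵢ), so τᵢ = Vᵢ/Q.
τ₁ = 502/39.6 = 12.677 s; τ₂ = 401/39.6 = 10.126 s.
Solving the cascade with C₁(0)=C₂(0)=0 gives C₂(t) = C_in[1 − (τ₁ e^(−t/τ₁) − τ₂ e^(−t/τ₂))/(τ₁ − τ₂)].
At t = 9.70: e^(−t/τ₁) = 0.46525, e^(−t/τ₂) = 0.38370.
C₂ = 2.05·[1 − (12.677·0.46525 − 10.126·0.38370)/(2.5505)] = 2.05·0.21095 = 0.43245 g/L.

0.432 g/L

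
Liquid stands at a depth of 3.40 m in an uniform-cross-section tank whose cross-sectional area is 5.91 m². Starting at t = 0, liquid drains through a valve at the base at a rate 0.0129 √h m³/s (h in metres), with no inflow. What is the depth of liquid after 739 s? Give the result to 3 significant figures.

Unsteady balance on liquid volume: A dh/dt = −0.0129 √h.
∫ h^(−1/2) dh = −(0.0129/A) ∫ dt, giving 2√h = 2√h₀ − (0.0129/A) t.
√h = √3.40 − 0.0129·739/(2·5.91) = 1.8439 − 0.80652 = 1.0374.
h = 1.0374² = 1.0762 m.

1.08 m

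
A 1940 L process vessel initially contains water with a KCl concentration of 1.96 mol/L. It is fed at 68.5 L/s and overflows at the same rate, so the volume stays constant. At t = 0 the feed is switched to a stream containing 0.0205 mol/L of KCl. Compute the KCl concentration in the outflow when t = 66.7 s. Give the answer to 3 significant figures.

0.205 mol/L

Accumulation = in − out for the solute gives V dC/dt = Q(C_in − C).
So dC/dt = (C_in − C)/τ with τ = V/Q = 1940/68.5 = 28.321 s.
C approaches C_in exponentially: C(t) = C_in + (C₀ − C_in) e^(−t/τ).
C(66.7) = 0.0205 + (1.96 − 0.0205)·e^(−66.7/28.321) = 0.0205 + (1.9395)·0.094881 = 0.20452 mol/L.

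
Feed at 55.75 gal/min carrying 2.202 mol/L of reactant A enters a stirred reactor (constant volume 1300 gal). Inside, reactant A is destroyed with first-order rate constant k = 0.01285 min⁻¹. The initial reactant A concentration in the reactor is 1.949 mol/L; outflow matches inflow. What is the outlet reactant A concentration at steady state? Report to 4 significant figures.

Accumulation = in − out − consumed: V dC/dt = Q C_in − Q C − k V C.
At steady state: 0 = Q C_in − (Q + kV) C_ss, so C_ss = Q C_in/(Q + kV).
C_ss = 55.75·2.202/(55.75 + 0.01285·1300) = 122.761/72.4550 = 1.69431 mol/L.

1.694 mol/L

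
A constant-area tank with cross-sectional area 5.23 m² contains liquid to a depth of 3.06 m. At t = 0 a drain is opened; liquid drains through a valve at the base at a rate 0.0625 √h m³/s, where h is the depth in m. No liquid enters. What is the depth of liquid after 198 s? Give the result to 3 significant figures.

0.321 m

A dh/dt = −Q_out = −0.0625 √h.
∫ h^(−1/2) dh = −(0.0625/A) ∫ dt, giving 2√h = 2√h₀ − (0.0625/A) t.
√h = √3.06 − 0.0625·198/(2·5.23) = 1.7493 − 1.1831 = 0.56621.
h = 0.56621² = 0.32059 m.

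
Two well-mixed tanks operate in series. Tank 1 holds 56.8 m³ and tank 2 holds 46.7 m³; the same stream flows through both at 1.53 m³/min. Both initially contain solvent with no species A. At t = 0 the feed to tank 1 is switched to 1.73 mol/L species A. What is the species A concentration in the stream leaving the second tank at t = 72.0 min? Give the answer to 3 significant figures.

1.09 mol/L

Time constants: τᵢ = Vᵢ/Q for each well-mixed tank.
τ₁ = 56.8/1.53 = 37.124 min; τ₂ = 46.7/1.53 = 30.523 min.
Tank 1: C₁ = C_in(1 − e^(−t/τ₁)). Tank 2 (τ₁ ≠ τ₂): C₂ = C_in[1 − (τ₁ e^(−t/τ₁) − τ₂ e^(−t/τ₂))/(τ₁ − τ₂)].
At t = 72.0: e^(−t/τ₁) = 0.14378, e^(−t/τ₂) = 0.094525.
C₂ = 1.73·[1 − (37.124·0.14378 − 30.523·0.094525)/(6.6013)] = 1.73·0.62845 = 1.0872 mol/L.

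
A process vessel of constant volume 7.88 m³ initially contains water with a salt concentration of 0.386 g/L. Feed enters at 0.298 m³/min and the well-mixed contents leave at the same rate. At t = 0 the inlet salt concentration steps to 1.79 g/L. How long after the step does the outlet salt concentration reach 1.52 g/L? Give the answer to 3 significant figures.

Species balance: V dC/dt = Q(C_in − C) ⇒ τ = V/Q = 26.443 min.
C(t) = C_in + (C₀ − C_in) e^(−t/τ). Set C = 1.52 and solve for t:
e^(−t/τ) = (C − C_in)/(C₀ − C_in) = (1.52 − 1.79)/(0.386 − 1.79) = 0.19231
t = −τ ln(…) = 26.443 × 1.6487 = 43.595 min.

43.6 min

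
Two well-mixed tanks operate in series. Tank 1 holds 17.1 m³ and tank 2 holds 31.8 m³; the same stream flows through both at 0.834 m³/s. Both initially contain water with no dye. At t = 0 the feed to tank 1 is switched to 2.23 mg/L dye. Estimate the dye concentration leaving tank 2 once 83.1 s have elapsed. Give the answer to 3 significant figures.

1.73 mg/L

Each tank obeys Vᵢ dCᵢ/dt = Q(Cᵢ₋₁ − Cᵢ), so τᵢ = Vᵢ/Q.
τ₁ = 17.1/0.834 = 20.504 s; τ₂ = 31.8/0.834 = 38.129 s.
Solving the cascade with C₁(0)=C₂(0)=0 gives C₂(t) = C_in[1 − (τ₁ e^(−t/τ₁) − τ₂ e^(−t/τ₂))/(τ₁ − τ₂)].
At t = 83.1: e^(−t/τ₁) = 0.017371, e^(−t/τ₂) = 0.11311.
C₂ = 2.23·[1 − (20.504·0.017371 − 38.129·0.11311)/(-17.626)] = 2.23·0.77553 = 1.7294 mg/L.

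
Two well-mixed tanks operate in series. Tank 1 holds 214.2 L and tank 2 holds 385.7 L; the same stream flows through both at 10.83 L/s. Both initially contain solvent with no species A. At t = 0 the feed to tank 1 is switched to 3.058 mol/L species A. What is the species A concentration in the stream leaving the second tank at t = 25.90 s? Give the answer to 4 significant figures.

Each tank obeys Vᵢ dCᵢ/dt = Q(Cᵢ₋₁ − Cᵢ), so τᵢ = Vᵢ/Q.
τ₁ = 214.2/10.83 = 19.7784 s; τ₂ = 385.7/10.83 = 35.6140 s.
Tank 1: C₁ = C_in(1 − e^(−t/τ₁)). Tank 2 (τ₁ ≠ τ₂): C₂ = C_in[1 − (τ₁ e^(−t/τ₁) − τ₂ e^(−t/τ₂))/(τ₁ − τ₂)].
At t = 25.90: e^(−t/τ₁) = 0.269952, e^(−t/τ₂) = 0.483240.
C₂ = 3.058·[1 − (19.7784·0.269952 − 35.6140·0.483240)/(-15.8356)] = 3.058·0.250368 = 0.765624 mol/L.

0.7656 mol/L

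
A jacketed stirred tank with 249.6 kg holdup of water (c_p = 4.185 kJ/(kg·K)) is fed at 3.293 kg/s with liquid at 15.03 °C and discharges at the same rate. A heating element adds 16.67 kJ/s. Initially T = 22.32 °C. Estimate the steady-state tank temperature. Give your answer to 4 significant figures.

M c_p dT/dt = ṁ c_p (T_in − T) + Q̇.
At steady state dT/dt = 0 ⇒ T_ss = T_in + Q̇/(ṁ c_p) = 15.03 + 16.67/(3.293·4.185) = 16.2396 °C.

16.24 °C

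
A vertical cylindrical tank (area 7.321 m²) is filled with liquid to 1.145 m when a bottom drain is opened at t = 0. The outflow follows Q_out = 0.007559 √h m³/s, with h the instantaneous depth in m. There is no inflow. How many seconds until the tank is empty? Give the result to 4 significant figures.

A dh/dt = −Q_out = −0.007559 √h.
This is separable: 2 d(√h)/dt = −0.007559/A, so √h = √h₀ − (0.007559/(2A)) t.
Set h = 0: 2√h₀ = (0.007559/A) t_empty ⇒ t_empty = 2A√h₀/0.007559.
t_empty = 2·7.321·√1.145/0.007559 = 14.6420·1.07005/0.007559 = 2072.71 s.

2073 s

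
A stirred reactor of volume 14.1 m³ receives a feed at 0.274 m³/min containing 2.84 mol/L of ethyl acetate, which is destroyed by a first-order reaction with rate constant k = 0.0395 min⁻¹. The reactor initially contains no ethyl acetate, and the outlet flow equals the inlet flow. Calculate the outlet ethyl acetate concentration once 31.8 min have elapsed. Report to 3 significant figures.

0.793 mol/L

Species balance: V dC/dt = Q C_in − Q C − k V C.
dC/dt = (Q/V) C_in − (Q/V + k) C; effective rate a = Q/V + k = 0.019433 + 0.0395 = 0.058933 min⁻¹.
C_ss = Q C_in/(Q + kV) = 0.93647 mol/L; C(t) = C_ss + (C₀ − C_ss) e^(−a t).
C(31.8) = 0.93647 + (-0.93647)·e^(−0.058933·31.8) = 0.93647 + (-0.93647)·0.15350 = 0.79272 mol/L.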